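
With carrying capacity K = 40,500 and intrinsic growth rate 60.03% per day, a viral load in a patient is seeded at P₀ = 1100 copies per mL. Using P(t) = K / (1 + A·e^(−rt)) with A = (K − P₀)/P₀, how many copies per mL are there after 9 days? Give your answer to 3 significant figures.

A = (40500 − 1100)/1100 = 35.81818
P(9) = 40500 / (1 + 35.81818·e^(−0.6003·9)) = 40500 / (1 + 35.81818·0.004504)
= 40500 / 1.16134 ≈ 34873.52

≈ 34,900 copies per mL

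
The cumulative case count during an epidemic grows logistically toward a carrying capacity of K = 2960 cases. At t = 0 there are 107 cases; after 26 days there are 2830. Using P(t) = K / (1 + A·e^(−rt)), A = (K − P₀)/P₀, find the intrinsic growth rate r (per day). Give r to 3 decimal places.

A = (2960 − 107)/107 = 26.66355
2830 = 2960/(1 + 26.66355·e^(−r·26)) → e^(−26r) = (1.04594 − 1)/26.66355 = 0.001723
r = −ln(0.001723)/26 = 6.3638/26

r ≈ 0.245 per day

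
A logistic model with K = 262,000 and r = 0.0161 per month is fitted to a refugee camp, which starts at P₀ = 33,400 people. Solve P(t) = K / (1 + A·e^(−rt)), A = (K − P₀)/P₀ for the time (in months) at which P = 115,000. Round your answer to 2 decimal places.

A = (262000 − 33400)/33400 = 6.84431
115000 = 262000/(1 + 6.84431·e^(−0.0161t)) → 1 + 6.84431·e^(−0.0161t) = 2.27826
e^(−0.0161t) = 0.186763 → t = ln(5.35439)/0.0161 = 1.67792/0.0161

t ≈ 104.22 months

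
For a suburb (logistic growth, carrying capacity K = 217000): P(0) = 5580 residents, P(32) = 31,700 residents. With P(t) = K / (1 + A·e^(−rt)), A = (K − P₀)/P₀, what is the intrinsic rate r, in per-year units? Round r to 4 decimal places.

r ≈ 0.0584 per year

A = (217000 − 5580)/5580 = 37.88889
31700 = 217000/(1 + 37.88889·e^(−r·32)) → e^(−32r) = (6.84543 − 1)/37.88889 = 0.154278
r = −ln(0.154278)/32 = 1.869/32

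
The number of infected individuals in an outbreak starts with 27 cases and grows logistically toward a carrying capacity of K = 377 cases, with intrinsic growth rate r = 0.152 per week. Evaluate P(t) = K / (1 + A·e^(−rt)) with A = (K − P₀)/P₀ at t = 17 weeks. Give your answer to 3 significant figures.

≈ 191 cases

A = (377 − 27)/27 = 12.96296
P(17) = 377 / (1 + 12.96296·e^(−0.152·17)) = 377 / (1 + 12.96296·0.075472)
= 377 / 1.97833 ≈ 190.56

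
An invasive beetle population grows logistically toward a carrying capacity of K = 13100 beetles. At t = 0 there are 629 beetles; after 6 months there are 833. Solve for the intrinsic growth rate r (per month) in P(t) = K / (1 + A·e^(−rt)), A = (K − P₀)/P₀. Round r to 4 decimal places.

A = (13100 − 629)/629 = 19.82671
833 = 13100/(1 + 19.82671·e^(−r·6)) → e^(−6r) = (15.72629 − 1)/19.82671 = 0.74275
r = −ln(0.74275)/6 = 0.2974/6

r ≈ 0.0496 per month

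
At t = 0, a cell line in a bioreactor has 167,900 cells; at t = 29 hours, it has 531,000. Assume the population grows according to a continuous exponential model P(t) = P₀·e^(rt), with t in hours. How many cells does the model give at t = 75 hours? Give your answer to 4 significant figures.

r = ln(531000/167900) / 29 ≈ 0.039703 per hour
P(75) = 167900 · e^(0.039703·75) = 167900 · 19.64341 ≈ 3298127.83

≈ 3,298,000 cells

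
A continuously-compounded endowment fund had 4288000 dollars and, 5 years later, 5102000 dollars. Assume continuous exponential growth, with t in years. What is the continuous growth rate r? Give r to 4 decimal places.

r ≈ 0.0348 per year

5102000 = 4288000 · e^(r·5)
e^(5r) = 5102000/4288000 = 1.18983
r = ln(1.18983) / 5 = 0.17381 / 5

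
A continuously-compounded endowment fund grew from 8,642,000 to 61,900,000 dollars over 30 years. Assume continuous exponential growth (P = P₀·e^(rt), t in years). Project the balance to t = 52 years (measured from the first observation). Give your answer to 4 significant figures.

r = ln(61900000/8642000) / 30 ≈ 0.06563 per year
P(52) = 8642000 · e^(0.06563·52) = 8642000 · 30.34816 ≈ 262268822.36

≈ 262,300,000 dollars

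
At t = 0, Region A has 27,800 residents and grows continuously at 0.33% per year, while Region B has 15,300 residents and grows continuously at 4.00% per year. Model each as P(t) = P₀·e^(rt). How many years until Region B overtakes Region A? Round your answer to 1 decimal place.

t ≈ 16.3 years

27800·e^(0.0033t) = 15300·e^(0.04t)
27800/15300 = e^((0.04 − 0.0033)t) → ln(1.81699) = 0.0367·t
t = 0.59718 / 0.0367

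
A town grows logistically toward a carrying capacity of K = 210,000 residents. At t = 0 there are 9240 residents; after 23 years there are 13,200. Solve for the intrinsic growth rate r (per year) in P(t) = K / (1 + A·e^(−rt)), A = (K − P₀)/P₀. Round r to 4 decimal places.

r ≈ 0.0164 per year

A = (210000 − 9240)/9240 = 21.72727
13200 = 210000/(1 + 21.72727·e^(−r·23)) → e^(−23r) = (15.90909 − 1)/21.72727 = 0.686192
r = −ln(0.686192)/23 = 0.3766/23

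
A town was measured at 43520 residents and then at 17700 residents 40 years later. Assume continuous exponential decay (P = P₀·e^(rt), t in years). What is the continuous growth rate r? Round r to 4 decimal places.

r ≈ -0.0225 per year

17700 = 43520 · e^(r·40)
e^(40r) = 17700/43520 = 0.40671
r = ln(0.40671) / 40 = -0.89966 / 40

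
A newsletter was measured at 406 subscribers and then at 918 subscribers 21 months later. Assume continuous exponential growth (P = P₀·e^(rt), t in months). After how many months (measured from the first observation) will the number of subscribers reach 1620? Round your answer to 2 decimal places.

r = ln(918/406) / 21 ≈ 0.03885 per month
t = ln(1620/406) / r = 1.38383 / 0.03885 ≈ 35.62

t ≈ 35.62 months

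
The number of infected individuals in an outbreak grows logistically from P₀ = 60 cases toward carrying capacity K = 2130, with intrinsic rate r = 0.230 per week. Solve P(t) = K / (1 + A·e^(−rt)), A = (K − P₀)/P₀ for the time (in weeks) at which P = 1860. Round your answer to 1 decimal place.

A = (2130 − 60)/60 = 34.5
1860 = 2130/(1 + 34.5·e^(−0.23t)) → 1 + 34.5·e^(−0.23t) = 1.14516
e^(−0.23t) = 0.004208 → t = ln(237.66667)/0.23 = 5.47087/0.23

t ≈ 23.8 weeks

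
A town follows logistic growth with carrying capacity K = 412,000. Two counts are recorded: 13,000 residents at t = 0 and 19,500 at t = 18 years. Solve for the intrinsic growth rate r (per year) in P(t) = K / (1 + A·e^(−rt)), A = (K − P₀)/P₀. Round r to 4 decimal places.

r ≈ 0.0234 per year

A = (412000 − 13000)/13000 = 30.69231
19500 = 412000/(1 + 30.69231·e^(−r·18)) → e^(−18r) = (21.12821 − 1)/30.69231 = 0.655806
r = −ln(0.655806)/18 = 0.42189/18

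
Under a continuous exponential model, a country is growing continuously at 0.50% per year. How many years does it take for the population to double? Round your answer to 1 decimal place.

doubling time = ln(2) / |r| = 0.69315 / 0.005

doubling time ≈ 138.6 years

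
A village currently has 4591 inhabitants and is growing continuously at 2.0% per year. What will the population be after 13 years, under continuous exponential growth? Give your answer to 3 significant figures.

≈ 5,950 inhabitants

P(13) = 4591 · e^(0.02·13) = 4591 · e^(0.26)
= 4591 · 1.29693 ≈ 5954.21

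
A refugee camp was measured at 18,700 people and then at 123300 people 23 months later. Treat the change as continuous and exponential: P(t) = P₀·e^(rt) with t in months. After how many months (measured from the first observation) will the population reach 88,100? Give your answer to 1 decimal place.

r = ln(123300/18700) / 23 ≈ 0.082004 per month
t = ln(88100/18700) / r = 1.54995 / 0.082004 ≈ 18.901

t ≈ 18.9 months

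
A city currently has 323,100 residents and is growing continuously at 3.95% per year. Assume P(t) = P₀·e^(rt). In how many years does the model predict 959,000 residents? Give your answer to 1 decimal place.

959000 = 323100 · e^(0.0395·t)
t = ln(959000/323100) / 0.0395 = ln(2.96812) / 0.0395 = 1.08793 / 0.0395

t ≈ 27.5 years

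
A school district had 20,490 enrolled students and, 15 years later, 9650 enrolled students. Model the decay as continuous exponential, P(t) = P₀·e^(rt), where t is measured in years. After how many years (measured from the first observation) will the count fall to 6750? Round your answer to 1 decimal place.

r = ln(9650/20490) / 15 ≈ -0.050199 per year
t = ln(6750/20490) / r = -1.11039 / -0.050199 ≈ 22.12

t ≈ 22.1 years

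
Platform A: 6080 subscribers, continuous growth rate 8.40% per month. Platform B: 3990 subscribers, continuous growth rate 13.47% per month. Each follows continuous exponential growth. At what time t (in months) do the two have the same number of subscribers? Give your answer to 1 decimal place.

t ≈ 8.3 months

6080·e^(0.084t) = 3990·e^(0.1347t)
6080/3990 = e^((0.1347 − 0.084)t) → ln(1.52381) = 0.0507·t
t = 0.42121 / 0.0507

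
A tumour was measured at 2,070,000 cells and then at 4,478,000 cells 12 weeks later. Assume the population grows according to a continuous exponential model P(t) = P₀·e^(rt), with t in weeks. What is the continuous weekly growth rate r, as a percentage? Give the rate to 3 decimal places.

4478000 = 2070000 · e^(r·12)
e^(12r) = 4478000/2070000 = 2.16329
r = ln(2.16329) / 12 = 0.77163 / 12

r ≈ 6.430% per week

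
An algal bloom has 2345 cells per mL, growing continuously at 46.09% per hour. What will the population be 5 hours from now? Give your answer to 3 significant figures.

P(5) = 2345 · e^(0.4609·5) = 2345 · e^(2.3045)
= 2345 · 10.01917 ≈ 23494.95

≈ 23,500 cells per mL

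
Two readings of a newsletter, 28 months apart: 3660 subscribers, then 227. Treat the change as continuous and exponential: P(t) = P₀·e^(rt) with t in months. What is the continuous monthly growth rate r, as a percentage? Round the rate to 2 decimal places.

r ≈ -9.93% per month

227 = 3660 · e^(r·28)
e^(28r) = 227/3660 = 0.06202
r = ln(0.06202) / 28 = -2.78027 / 28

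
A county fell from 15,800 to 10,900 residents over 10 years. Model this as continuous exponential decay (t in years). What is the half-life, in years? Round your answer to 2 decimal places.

half-life ≈ 18.67 years

r = ln(10900/15800) / 10 = ln(0.68987) / 10 ≈ -0.037125 per year
half-life = ln 2 / |r| = 0.69315 / 0.037125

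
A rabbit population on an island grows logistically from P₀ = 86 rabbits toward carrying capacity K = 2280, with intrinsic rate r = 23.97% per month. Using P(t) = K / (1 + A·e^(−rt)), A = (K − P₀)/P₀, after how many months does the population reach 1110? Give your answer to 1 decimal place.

t ≈ 13.3 months

A = (2280 − 86)/86 = 25.51163
1110 = 2280/(1 + 25.51163·e^(−0.2397t)) → 1 + 25.51163·e^(−0.2397t) = 2.05405
e^(−0.2397t) = 0.041317 → t = ln(24.20334)/0.2397 = 3.18649/0.2397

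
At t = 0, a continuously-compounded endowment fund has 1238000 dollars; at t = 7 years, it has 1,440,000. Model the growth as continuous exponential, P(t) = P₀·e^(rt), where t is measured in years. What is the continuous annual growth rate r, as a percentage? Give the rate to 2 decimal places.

1440000 = 1238000 · e^(r·7)
e^(7r) = 1440000/1238000 = 1.16317
r = ln(1.16317) / 7 = 0.15115 / 7

r ≈ 2.16% per year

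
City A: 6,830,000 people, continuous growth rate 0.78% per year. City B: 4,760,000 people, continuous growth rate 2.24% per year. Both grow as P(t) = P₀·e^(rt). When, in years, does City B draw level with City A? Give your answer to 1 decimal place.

6830000·e^(0.0078t) = 4760000·e^(0.0224t)
6830000/4760000 = e^((0.0224 − 0.0078)t) → ln(1.43487) = 0.0146·t
t = 0.36108 / 0.0146

t ≈ 24.7 years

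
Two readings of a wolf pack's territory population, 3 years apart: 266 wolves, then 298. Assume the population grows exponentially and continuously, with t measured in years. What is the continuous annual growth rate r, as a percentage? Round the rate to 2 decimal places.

298 = 266 · e^(r·3)
e^(3r) = 298/266 = 1.1203
r = ln(1.1203) / 3 = 0.1136 / 3

r ≈ 3.79% per year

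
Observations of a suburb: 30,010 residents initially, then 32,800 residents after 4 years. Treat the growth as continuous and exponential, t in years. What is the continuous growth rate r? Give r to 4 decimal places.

32800 = 30010 · e^(r·4)
e^(4r) = 32800/30010 = 1.09297
r = ln(1.09297) / 4 = 0.0889 / 4

r ≈ 0.0222 per year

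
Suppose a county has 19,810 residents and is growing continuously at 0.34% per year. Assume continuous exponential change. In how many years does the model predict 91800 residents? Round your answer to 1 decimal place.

91800 = 19810 · e^(0.0034·t)
t = ln(91800/19810) / 0.0034 = ln(4.63402) / 0.0034 = 1.53343 / 0.0034

t ≈ 451.0 years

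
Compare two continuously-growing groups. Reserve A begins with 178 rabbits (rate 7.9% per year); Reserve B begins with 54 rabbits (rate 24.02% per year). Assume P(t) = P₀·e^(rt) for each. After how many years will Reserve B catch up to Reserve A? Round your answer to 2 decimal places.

t ≈ 7.40 years

178·e^(0.079t) = 54·e^(0.2402t)
178/54 = e^((0.2402 − 0.079)t) → ln(3.2963) = 0.1612·t
t = 1.1928 / 0.1612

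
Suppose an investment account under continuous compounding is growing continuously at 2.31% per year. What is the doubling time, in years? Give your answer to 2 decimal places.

doubling time ≈ 30.01 years

doubling time = ln(2) / |r| = 0.69315 / 0.0231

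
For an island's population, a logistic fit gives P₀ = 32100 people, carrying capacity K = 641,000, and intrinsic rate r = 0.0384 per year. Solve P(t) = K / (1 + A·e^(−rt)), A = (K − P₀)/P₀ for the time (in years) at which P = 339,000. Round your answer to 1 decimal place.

t ≈ 79.6 years

A = (641000 − 32100)/32100 = 18.96885
339000 = 641000/(1 + 18.96885·e^(−0.0384t)) → 1 + 18.96885·e^(−0.0384t) = 1.89086
e^(−0.0384t) = 0.046964 → t = ln(21.29285)/0.0384 = 3.05837/0.0384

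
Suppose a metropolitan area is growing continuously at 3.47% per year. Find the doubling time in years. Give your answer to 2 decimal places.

doubling time ≈ 19.98 years

doubling time = ln(2) / |r| = 0.69315 / 0.0347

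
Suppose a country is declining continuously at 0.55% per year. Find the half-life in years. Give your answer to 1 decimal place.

half-life ≈ 126.0 years

half-life = ln(2) / |r| = 0.69315 / 0.0055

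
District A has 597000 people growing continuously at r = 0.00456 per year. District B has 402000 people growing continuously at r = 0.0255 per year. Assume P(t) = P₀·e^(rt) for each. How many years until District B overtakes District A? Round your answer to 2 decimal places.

t ≈ 18.89 years

597000·e^(0.00456t) = 402000·e^(0.0255t)
597000/402000 = e^((0.0255 − 0.00456)t) → ln(1.48507) = 0.02094·t
t = 0.39547 / 0.02094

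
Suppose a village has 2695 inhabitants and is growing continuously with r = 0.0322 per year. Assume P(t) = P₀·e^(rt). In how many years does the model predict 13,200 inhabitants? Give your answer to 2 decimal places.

t ≈ 49.34 years

13200 = 2695 · e^(0.0322·t)
t = ln(13200/2695) / 0.0322 = ln(4.89796) / 0.0322 = 1.58882 / 0.0322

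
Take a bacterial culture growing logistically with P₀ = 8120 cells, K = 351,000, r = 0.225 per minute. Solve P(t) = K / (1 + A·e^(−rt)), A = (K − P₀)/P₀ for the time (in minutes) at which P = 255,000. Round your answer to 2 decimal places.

A = (351000 − 8120)/8120 = 42.2266
255000 = 351000/(1 + 42.2266·e^(−0.225t)) → 1 + 42.2266·e^(−0.225t) = 1.37647
e^(−0.225t) = 0.008915 → t = ln(112.16441)/0.225 = 4.71997/0.225

t ≈ 20.98 minutes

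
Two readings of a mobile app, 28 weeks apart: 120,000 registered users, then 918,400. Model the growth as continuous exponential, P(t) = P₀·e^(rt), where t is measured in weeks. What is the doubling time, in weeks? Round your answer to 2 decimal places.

r = ln(918400/120000) / 28 = ln(7.65333) / 28 ≈ 0.072684 per week
doubling time = ln 2 / |r| = 0.69315 / 0.072684

doubling time ≈ 9.54 weeks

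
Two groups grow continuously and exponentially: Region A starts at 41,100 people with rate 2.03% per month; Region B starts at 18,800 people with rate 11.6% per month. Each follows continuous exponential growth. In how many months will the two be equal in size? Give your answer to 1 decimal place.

41100·e^(0.0203t) = 18800·e^(0.116t)
41100/18800 = e^((0.116 − 0.0203)t) → ln(2.18617) = 0.0957·t
t = 0.78215 / 0.0957

t ≈ 8.2 months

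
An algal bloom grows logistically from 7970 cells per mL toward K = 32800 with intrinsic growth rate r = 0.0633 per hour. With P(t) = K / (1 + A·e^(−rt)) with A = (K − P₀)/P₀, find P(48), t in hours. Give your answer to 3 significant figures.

≈ 28,500 cells per mL

A = (32800 − 7970)/7970 = 3.11543
P(48) = 32800 / (1 + 3.11543·e^(−0.0633·48)) = 32800 / (1 + 3.11543·0.047911)
= 32800 / 1.14927 ≈ 28539.98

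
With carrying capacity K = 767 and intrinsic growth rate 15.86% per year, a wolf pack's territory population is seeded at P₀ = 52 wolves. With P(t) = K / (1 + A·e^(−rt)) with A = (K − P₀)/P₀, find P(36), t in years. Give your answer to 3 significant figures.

A = (767 − 52)/52 = 13.75
P(36) = 767 / (1 + 13.75·e^(−0.1586·36)) = 767 / (1 + 13.75·0.003314)
= 767 / 1.04557 ≈ 733.57

≈ 734 wolves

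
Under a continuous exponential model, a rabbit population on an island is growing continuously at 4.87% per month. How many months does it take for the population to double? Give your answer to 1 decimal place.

doubling time ≈ 14.2 months

doubling time = ln(2) / |r| = 0.69315 / 0.0487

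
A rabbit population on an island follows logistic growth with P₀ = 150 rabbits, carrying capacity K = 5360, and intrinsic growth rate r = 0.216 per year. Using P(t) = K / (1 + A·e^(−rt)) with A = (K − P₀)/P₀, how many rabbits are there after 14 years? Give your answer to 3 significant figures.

A = (5360 − 150)/150 = 34.73333
P(14) = 5360 / (1 + 34.73333·e^(−0.216·14)) = 5360 / (1 + 34.73333·0.048606)
= 5360 / 2.68826 ≈ 1993.85

≈ 1,990 rabbits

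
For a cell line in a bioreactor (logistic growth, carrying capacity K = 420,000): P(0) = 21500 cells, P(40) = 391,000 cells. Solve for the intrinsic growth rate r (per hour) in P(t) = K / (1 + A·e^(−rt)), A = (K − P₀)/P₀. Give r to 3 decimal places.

r ≈ 0.138 per hour

A = (420000 − 21500)/21500 = 18.53488
391000 = 420000/(1 + 18.53488·e^(−r·40)) → e^(−40r) = (1.07417 − 1)/18.53488 = 0.004002
r = −ln(0.004002)/40 = 5.52107/40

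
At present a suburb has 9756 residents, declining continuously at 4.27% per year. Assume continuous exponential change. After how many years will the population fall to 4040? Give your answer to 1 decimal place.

4040 = 9756 · e^(-0.0427·t)
t = ln(4040/9756) / -0.0427 = ln(0.4141) / -0.0427 = -0.88164 / -0.0427

t ≈ 20.6 years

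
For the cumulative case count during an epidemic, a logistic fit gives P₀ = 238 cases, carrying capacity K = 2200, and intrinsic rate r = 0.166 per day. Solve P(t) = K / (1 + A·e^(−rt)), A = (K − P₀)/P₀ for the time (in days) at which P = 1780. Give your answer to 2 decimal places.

t ≈ 21.41 days

A = (2200 − 238)/238 = 8.2437
1780 = 2200/(1 + 8.2437·e^(−0.166t)) → 1 + 8.2437·e^(−0.166t) = 1.23596
e^(−0.166t) = 0.028622 → t = ln(34.93758)/0.166 = 3.55356/0.166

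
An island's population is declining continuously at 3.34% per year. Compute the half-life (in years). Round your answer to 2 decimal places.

half-life = ln(2) / |r| = 0.69315 / 0.0334

half-life ≈ 20.75 years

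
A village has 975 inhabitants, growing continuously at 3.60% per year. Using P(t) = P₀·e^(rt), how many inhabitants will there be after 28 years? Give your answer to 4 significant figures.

P(28) = 975 · e^(0.036·28) = 975 · e^(1.008)
= 975 · 2.74012 ≈ 2671.61

≈ 2,672 inhabitants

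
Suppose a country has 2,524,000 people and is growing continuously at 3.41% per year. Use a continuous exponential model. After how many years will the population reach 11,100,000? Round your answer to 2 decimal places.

11100000 = 2524000 · e^(0.0341·t)
t = ln(11100000/2524000) / 0.0341 = ln(4.39778) / 0.0341 = 1.4811 / 0.0341

t ≈ 43.43 years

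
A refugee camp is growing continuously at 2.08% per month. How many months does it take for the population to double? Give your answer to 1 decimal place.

doubling time = ln(2) / |r| = 0.69315 / 0.0208

doubling time ≈ 33.3 months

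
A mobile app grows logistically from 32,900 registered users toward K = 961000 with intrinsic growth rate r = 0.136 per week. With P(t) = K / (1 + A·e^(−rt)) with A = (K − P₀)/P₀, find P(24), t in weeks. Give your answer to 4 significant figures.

≈ 462,300 registered users

A = (961000 − 32900)/32900 = 28.20973
P(24) = 961000 / (1 + 28.20973·e^(−0.136·24)) = 961000 / (1 + 28.20973·0.038235)
= 961000 / 2.0786 ≈ 462329.71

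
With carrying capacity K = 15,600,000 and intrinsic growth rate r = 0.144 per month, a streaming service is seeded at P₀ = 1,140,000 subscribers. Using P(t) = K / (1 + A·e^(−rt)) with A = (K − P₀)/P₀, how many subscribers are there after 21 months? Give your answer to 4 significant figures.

A = (15600000 − 1140000)/1140000 = 12.68421
P(21) = 15600000 / (1 + 12.68421·e^(−0.144·21)) = 15600000 / (1 + 12.68421·0.048606)
= 15600000 / 1.61653 ≈ 9650277.33

≈ 9,650,000 subscribers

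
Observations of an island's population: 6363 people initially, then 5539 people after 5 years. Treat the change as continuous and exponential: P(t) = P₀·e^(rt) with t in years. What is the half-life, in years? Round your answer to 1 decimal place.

r = ln(5539/6363) / 5 = ln(0.8705) / 5 ≈ -0.027737 per year
half-life = ln 2 / |r| = 0.69315 / 0.027737

half-life ≈ 25.0 years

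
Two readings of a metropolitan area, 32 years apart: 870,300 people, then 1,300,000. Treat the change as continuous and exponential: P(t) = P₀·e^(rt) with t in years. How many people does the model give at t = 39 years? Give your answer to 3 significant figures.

≈ 1,420,000 people

r = ln(1300000/870300) / 32 ≈ 0.01254 per year
P(39) = 870300 · e^(0.01254·39) = 870300 · 1.63079 ≈ 1419272.77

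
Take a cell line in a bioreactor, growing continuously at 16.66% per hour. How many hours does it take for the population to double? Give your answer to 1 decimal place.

doubling time = ln(2) / |r| = 0.69315 / 0.1666

doubling time ≈ 4.2 hours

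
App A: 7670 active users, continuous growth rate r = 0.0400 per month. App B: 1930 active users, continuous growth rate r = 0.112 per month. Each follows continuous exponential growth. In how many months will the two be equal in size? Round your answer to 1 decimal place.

7670·e^(0.04t) = 1930·e^(0.112t)
7670/1930 = e^((0.112 − 0.04)t) → ln(3.97409) = 0.072·t
t = 1.3798 / 0.072

t ≈ 19.2 months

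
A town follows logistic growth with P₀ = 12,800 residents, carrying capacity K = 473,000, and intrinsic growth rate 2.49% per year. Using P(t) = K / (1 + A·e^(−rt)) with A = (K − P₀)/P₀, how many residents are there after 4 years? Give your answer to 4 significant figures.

≈ 14,100 residents

A = (473000 − 12800)/12800 = 35.95312
P(4) = 473000 / (1 + 35.95312·e^(−0.0249·4)) = 473000 / (1 + 35.95312·0.905199)
= 473000 / 33.54475 ≈ 14100.57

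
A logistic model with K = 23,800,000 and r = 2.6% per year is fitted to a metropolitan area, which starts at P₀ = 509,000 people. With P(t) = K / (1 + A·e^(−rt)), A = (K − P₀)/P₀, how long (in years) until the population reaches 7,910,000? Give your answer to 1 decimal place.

A = (23800000 − 509000)/509000 = 45.75835
7910000 = 23800000/(1 + 45.75835·e^(−0.026t)) → 1 + 45.75835·e^(−0.026t) = 3.00885
e^(−0.026t) = 0.043901 → t = ln(22.77839)/0.026 = 3.12581/0.026

t ≈ 120.2 years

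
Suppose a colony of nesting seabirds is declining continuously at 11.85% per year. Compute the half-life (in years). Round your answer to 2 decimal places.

half-life ≈ 5.85 years

half-life = ln(2) / |r| = 0.69315 / 0.1185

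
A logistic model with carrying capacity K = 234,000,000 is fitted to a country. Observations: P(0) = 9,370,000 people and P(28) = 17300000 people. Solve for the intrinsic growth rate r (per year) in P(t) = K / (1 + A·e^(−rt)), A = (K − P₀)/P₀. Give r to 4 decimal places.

A = (234000000 − 9370000)/9370000 = 23.97332
17300000 = 234000000/(1 + 23.97332·e^(−r·28)) → e^(−28r) = (13.52601 − 1)/23.97332 = 0.522498
r = −ln(0.522498)/28 = 0.64913/28

r ≈ 0.0232 per year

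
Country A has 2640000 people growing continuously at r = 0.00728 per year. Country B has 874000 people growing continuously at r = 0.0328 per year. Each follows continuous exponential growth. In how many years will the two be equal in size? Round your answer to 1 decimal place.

2640000·e^(0.00728t) = 874000·e^(0.0328t)
2640000/874000 = e^((0.0328 − 0.00728)t) → ln(3.02059) = 0.02552·t
t = 1.10545 / 0.02552

t ≈ 43.3 years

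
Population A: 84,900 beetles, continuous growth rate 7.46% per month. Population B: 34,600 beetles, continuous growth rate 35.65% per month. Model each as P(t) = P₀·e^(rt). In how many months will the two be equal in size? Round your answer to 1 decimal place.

84900·e^(0.0746t) = 34600·e^(0.3565t)
84900/34600 = e^((0.3565 − 0.0746)t) → ln(2.45376) = 0.2819·t
t = 0.89762 / 0.2819

t ≈ 3.2 months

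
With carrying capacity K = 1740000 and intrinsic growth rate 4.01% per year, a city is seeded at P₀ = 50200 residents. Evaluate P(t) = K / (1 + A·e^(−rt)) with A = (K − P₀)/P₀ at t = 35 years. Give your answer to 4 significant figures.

A = (1740000 − 50200)/50200 = 33.66135
P(35) = 1740000 / (1 + 33.66135·e^(−0.0401·35)) = 1740000 / (1 + 33.66135·0.245735)
= 1740000 / 9.27179 ≈ 187666.11

≈ 187,700 residents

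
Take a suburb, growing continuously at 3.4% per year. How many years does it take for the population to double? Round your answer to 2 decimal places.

doubling time ≈ 20.39 years

doubling time = ln(2) / |r| = 0.69315 / 0.034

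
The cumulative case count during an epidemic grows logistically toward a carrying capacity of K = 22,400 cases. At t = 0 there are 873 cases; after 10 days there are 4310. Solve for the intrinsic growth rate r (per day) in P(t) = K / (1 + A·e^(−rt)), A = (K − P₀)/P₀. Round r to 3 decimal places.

A = (22400 − 873)/873 = 24.65865
4310 = 22400/(1 + 24.65865·e^(−r·10)) → e^(−10r) = (5.19722 − 1)/24.65865 = 0.170213
r = −ln(0.170213)/10 = 1.77071/10

r ≈ 0.177 per day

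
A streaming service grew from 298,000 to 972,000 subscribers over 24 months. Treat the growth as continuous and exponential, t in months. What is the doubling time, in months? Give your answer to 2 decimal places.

r = ln(972000/298000) / 24 = ln(3.26174) / 24 ≈ 0.049261 per month
doubling time = ln 2 / |r| = 0.69315 / 0.049261

doubling time ≈ 14.07 months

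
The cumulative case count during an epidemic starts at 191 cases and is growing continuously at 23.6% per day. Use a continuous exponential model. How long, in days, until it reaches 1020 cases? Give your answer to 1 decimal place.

1020 = 191 · e^(0.236·t)
t = ln(1020/191) / 0.236 = ln(5.34031) / 0.236 = 1.67528 / 0.236

t ≈ 7.1 days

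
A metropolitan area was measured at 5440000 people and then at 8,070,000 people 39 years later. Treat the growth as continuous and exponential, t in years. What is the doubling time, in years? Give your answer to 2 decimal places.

doubling time ≈ 68.55 years

r = ln(8070000/5440000) / 39 = ln(1.48346) / 39 ≈ 0.010112 per year
doubling time = ln 2 / |r| = 0.69315 / 0.010112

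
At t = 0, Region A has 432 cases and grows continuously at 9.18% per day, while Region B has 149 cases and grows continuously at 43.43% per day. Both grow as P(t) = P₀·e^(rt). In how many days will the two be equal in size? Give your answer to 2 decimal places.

t ≈ 3.11 days

432·e^(0.0918t) = 149·e^(0.4343t)
432/149 = e^((0.4343 − 0.0918)t) → ln(2.89933) = 0.3425·t
t = 1.06448 / 0.3425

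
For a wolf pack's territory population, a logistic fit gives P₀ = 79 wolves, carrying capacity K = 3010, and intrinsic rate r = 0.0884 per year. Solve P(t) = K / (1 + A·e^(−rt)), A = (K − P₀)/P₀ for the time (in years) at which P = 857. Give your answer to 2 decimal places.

A = (3010 − 79)/79 = 37.10127
857 = 3010/(1 + 37.10127·e^(−0.0884t)) → 1 + 37.10127·e^(−0.0884t) = 3.51225
e^(−0.0884t) = 0.067713 → t = ln(14.76813)/0.0884 = 2.69247/0.0884

t ≈ 30.46 years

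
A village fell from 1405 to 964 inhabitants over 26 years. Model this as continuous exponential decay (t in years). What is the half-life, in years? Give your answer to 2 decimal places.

r = ln(964/1405) / 26 = ln(0.68612) / 26 ≈ -0.014489 per year
half-life = ln 2 / |r| = 0.69315 / 0.014489

half-life ≈ 47.84 years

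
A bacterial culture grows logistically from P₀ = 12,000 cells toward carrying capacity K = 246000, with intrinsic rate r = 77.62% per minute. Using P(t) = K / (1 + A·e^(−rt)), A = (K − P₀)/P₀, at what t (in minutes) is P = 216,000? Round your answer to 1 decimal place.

t ≈ 6.4 minutes

A = (246000 − 12000)/12000 = 19.5
216000 = 246000/(1 + 19.5·e^(−0.7762t)) → 1 + 19.5·e^(−0.7762t) = 1.13889
e^(−0.7762t) = 0.007123 → t = ln(140.4)/0.7762 = 4.9445/0.7762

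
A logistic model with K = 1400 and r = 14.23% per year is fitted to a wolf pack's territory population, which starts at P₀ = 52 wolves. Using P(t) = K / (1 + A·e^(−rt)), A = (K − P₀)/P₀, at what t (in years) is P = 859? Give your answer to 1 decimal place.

A = (1400 − 52)/52 = 25.92308
859 = 1400/(1 + 25.92308·e^(−0.1423t)) → 1 + 25.92308·e^(−0.1423t) = 1.6298
e^(−0.1423t) = 0.024295 → t = ln(41.16067)/0.1423 = 3.71748/0.1423

t ≈ 26.1 years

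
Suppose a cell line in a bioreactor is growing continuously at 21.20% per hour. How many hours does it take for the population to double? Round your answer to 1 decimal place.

doubling time = ln(2) / |r| = 0.69315 / 0.212

doubling time ≈ 3.3 hours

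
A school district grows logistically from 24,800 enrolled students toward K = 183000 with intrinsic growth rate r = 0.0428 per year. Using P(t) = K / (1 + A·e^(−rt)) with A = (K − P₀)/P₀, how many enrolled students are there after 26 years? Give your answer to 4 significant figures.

A = (183000 − 24800)/24800 = 6.37903
P(26) = 183000 / (1 + 6.37903·e^(−0.0428·26)) = 183000 / (1 + 6.37903·0.328637)
= 183000 / 3.09639 ≈ 59101.1

≈ 59,100 enrolled students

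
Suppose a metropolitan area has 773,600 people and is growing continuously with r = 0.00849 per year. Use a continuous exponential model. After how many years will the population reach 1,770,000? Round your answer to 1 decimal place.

t ≈ 97.5 years

1770000 = 773600 · e^(0.00849·t)
t = ln(1770000/773600) / 0.00849 = ln(2.288) / 0.00849 = 0.82768 / 0.00849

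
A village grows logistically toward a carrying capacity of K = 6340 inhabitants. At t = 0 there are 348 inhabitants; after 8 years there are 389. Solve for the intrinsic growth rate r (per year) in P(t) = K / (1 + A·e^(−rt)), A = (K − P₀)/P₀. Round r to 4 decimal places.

r ≈ 0.0148 per year

A = (6340 − 348)/348 = 17.21839
389 = 6340/(1 + 17.21839·e^(−r·8)) → e^(−8r) = (16.2982 − 1)/17.21839 = 0.88848
r = −ln(0.88848)/8 = 0.11824/8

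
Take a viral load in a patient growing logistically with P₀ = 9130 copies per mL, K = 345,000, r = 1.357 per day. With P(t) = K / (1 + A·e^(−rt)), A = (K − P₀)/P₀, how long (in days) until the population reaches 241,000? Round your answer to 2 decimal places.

t ≈ 3.28 days

A = (345000 − 9130)/9130 = 36.78751
241000 = 345000/(1 + 36.78751·e^(−1.357t)) → 1 + 36.78751·e^(−1.357t) = 1.43154
e^(−1.357t) = 0.01173 → t = ln(85.24799)/1.357 = 4.44556/1.357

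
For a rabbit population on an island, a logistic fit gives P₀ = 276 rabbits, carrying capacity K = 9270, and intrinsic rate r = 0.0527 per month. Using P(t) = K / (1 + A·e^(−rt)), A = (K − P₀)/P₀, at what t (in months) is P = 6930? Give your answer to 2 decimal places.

t ≈ 86.71 months

A = (9270 − 276)/276 = 32.58696
6930 = 9270/(1 + 32.58696·e^(−0.0527t)) → 1 + 32.58696·e^(−0.0527t) = 1.33766
e^(−0.0527t) = 0.010362 → t = ln(96.50753)/0.0527 = 4.56962/0.0527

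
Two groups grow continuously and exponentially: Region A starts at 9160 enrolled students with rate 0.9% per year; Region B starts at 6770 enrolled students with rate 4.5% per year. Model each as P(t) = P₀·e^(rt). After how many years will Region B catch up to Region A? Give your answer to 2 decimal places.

9160·e^(0.009t) = 6770·e^(0.045t)
9160/6770 = e^((0.045 − 0.009)t) → ln(1.35303) = 0.036·t
t = 0.30235 / 0.036

t ≈ 8.40 years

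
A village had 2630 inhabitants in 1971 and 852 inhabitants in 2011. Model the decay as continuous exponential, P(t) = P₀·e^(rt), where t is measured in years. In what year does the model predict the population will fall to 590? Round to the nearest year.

year 2024

r = ln(852/2630) / 40 = -1.12715/40 ≈ -0.028179 per year
t = ln(590/2630) / r = -1.49462/-0.028179 ≈ 53.04 years after 1971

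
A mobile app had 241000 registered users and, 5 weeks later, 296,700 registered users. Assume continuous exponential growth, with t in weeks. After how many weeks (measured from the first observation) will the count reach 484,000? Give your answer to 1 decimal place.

r = ln(296700/241000) / 5 ≈ 0.041585 per week
t = ln(484000/241000) / r = 0.69729 / 0.041585 ≈ 16.768

t ≈ 16.8 weeks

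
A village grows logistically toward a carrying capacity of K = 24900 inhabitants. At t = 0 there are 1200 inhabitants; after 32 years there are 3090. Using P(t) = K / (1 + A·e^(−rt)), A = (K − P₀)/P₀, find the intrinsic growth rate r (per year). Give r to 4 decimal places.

A = (24900 − 1200)/1200 = 19.75
3090 = 24900/(1 + 19.75·e^(−r·32)) → e^(−32r) = (8.05825 − 1)/19.75 = 0.35738
r = −ln(0.35738)/32 = 1.02896/32

r ≈ 0.0322 per year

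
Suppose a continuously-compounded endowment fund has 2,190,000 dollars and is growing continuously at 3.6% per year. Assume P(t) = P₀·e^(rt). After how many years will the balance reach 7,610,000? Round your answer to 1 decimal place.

t ≈ 34.6 years

7610000 = 2190000 · e^(0.036·t)
t = ln(7610000/2190000) / 0.036 = ln(3.47489) / 0.036 = 1.24556 / 0.036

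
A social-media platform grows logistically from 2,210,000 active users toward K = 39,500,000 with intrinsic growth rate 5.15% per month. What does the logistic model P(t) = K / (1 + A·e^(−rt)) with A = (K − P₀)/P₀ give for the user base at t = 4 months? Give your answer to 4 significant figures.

A = (39500000 − 2210000)/2210000 = 16.8733
P(4) = 39500000 / (1 + 16.8733·e^(−0.0515·4)) = 39500000 / (1 + 16.8733·0.813833)
= 39500000 / 14.73205 ≈ 2681228.62

≈ 2,681,000 active users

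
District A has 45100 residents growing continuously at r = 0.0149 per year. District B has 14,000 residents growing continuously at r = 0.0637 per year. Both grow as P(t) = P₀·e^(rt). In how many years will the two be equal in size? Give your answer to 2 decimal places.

t ≈ 23.97 years

45100·e^(0.0149t) = 14000·e^(0.0637t)
45100/14000 = e^((0.0637 − 0.0149)t) → ln(3.22143) = 0.0488·t
t = 1.16982 / 0.0488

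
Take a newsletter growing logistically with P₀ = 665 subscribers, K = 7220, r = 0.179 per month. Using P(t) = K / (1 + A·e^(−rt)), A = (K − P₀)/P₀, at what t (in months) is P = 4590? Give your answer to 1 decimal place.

t ≈ 15.9 months

A = (7220 − 665)/665 = 9.85714
4590 = 7220/(1 + 9.85714·e^(−0.179t)) → 1 + 9.85714·e^(−0.179t) = 1.57298
e^(−0.179t) = 0.058129 → t = ln(17.20315)/0.179 = 2.84509/0.179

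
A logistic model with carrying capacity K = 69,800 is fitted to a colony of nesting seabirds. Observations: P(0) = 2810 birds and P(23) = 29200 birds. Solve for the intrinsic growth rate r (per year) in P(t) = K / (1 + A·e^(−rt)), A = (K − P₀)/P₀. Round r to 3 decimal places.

A = (69800 − 2810)/2810 = 23.83986
29200 = 69800/(1 + 23.83986·e^(−r·23)) → e^(−23r) = (2.39041 − 1)/23.83986 = 0.058323
r = −ln(0.058323)/23 = 2.84176/23

r ≈ 0.124 per year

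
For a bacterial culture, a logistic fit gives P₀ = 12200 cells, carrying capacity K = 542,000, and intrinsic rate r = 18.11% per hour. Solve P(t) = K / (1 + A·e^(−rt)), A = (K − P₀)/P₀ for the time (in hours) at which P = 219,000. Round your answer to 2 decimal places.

A = (542000 − 12200)/12200 = 43.42623
219000 = 542000/(1 + 43.42623·e^(−0.1811t)) → 1 + 43.42623·e^(−0.1811t) = 2.47489
e^(−0.1811t) = 0.033963 → t = ln(29.44379)/0.1811 = 3.38248/0.1811

t ≈ 18.68 hours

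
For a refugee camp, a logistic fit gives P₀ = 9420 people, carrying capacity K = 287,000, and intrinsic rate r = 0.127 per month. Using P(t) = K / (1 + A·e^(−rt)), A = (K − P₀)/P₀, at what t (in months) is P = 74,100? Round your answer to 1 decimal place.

t ≈ 18.3 months

A = (287000 − 9420)/9420 = 29.46709
74100 = 287000/(1 + 29.46709·e^(−0.127t)) → 1 + 29.46709·e^(−0.127t) = 3.87314
e^(−0.127t) = 0.097503 → t = ln(10.25604)/0.127 = 2.32787/0.127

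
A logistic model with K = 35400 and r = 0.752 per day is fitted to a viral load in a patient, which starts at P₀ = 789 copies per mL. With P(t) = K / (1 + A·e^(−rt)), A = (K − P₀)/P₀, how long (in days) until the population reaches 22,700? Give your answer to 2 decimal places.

A = (35400 − 789)/789 = 43.86692
22700 = 35400/(1 + 43.86692·e^(−0.752t)) → 1 + 43.86692·e^(−0.752t) = 1.55947
e^(−0.752t) = 0.012754 → t = ln(78.4078)/0.752 = 4.36192/0.752

t ≈ 5.80 days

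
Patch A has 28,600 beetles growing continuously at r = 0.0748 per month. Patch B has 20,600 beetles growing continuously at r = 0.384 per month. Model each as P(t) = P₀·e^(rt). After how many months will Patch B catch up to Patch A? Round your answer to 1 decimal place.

28600·e^(0.0748t) = 20600·e^(0.384t)
28600/20600 = e^((0.384 − 0.0748)t) → ln(1.38835) = 0.3092·t
t = 0.32812 / 0.3092

t ≈ 1.1 months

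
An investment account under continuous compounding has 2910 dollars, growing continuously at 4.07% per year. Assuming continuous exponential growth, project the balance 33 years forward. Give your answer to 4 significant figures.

≈ 11,150 dollars

P(33) = 2910 · e^(0.0407·33) = 2910 · e^(1.3431)
= 2910 · 3.8309 ≈ 11147.92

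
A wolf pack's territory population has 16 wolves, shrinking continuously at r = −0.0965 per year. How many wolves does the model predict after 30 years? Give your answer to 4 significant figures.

≈ 0.8848 wolves

P(30) = 16 · e^(-0.0965·30) = 16 · e^(-2.895)
= 16 · 0.0553 ≈ 0.88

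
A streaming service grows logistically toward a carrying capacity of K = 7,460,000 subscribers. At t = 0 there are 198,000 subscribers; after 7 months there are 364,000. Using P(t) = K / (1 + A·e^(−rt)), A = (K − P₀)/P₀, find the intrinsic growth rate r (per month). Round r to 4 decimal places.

A = (7460000 − 198000)/198000 = 36.67677
364000 = 7460000/(1 + 36.67677·e^(−r·7)) → e^(−7r) = (20.49451 − 1)/36.67677 = 0.531522
r = −ln(0.531522)/7 = 0.63201/7

r ≈ 0.0903 per month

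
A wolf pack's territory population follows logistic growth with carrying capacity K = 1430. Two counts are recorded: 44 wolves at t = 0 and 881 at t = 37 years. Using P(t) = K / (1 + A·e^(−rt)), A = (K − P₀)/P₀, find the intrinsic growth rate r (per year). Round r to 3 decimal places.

r ≈ 0.106 per year

A = (1430 − 44)/44 = 31.5
881 = 1430/(1 + 31.5·e^(−r·37)) → e^(−37r) = (1.62316 − 1)/31.5 = 0.019783
r = −ln(0.019783)/37 = 3.92295/37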